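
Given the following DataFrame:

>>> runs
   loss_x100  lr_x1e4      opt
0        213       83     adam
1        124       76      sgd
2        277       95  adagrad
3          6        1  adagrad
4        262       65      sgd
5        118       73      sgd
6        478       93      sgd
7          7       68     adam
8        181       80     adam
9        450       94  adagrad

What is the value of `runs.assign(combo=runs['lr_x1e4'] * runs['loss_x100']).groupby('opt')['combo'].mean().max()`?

22873.6666667

add column combo = runs['lr_x1e4'] * runs['loss_x100']:
   loss_x100  lr_x1e4      opt  combo
0        213       83     adam  17679
1        124       76      sgd   9424
2        277       95  adagrad  26315
3          6        1  adagrad      6
4        262       65      sgd  17030
5        118       73      sgd   8614
6        478       93      sgd  44454
7          7       68     adam    476
8        181       80     adam  14480
9        450       94  adagrad  42300
group by opt, mean of combo:
opt
adagrad    22873.666667
adam       10878.333333
sgd        19880.500000
Name: combo, dtype: float64
The max of the resulting series is 22873.6666667.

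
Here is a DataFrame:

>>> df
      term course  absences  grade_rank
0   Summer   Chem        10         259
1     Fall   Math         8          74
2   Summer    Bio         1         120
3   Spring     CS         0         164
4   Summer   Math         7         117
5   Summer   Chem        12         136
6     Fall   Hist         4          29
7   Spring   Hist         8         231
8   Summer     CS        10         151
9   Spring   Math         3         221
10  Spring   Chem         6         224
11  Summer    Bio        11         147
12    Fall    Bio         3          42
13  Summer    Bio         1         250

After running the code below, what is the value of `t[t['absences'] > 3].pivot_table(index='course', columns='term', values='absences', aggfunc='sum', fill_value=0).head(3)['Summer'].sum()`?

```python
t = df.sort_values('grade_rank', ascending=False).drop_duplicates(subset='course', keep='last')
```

sort by grade_rank descending:
      term course  absences  grade_rank
0   Summer   Chem        10         259
13  Summer    Bio         1         250
7   Spring   Hist         8         231
10  Spring   Chem         6         224
9   Spring   Math         3         221
3   Spring     CS         0         164
8   Summer     CS        10         151
11  Summer    Bio        11         147
5   Summer   Chem        12         136
2   Summer    Bio         1         120
4   Summer   Math         7         117
1     Fall   Math         8          74
12    Fall    Bio         3          42
6     Fall   Hist         4          29
drop duplicate course (keep=last):
      term course  absences  grade_rank
8   Summer     CS        10         151
5   Summer   Chem        12         136
1     Fall   Math         8          74
12    Fall    Bio         3          42
6     Fall   Hist         4          29
filter rows where absences > 3:
     term course  absences  grade_rank
8  Summer     CS        10         151
5  Summer   Chem        12         136
1    Fall   Math         8          74
6    Fall   Hist         4          29
pivot: rows=course, cols=term, sum(absences):
term    Fall  Summer
course              
CS         0      10
Chem       0      12
Hist       4       0
Math       8       0
take first 3 rows:
term    Fall  Summer
course              
CS         0      10
Chem       0      12
Hist       4       0
The sum of column 'Summer' is 22.

22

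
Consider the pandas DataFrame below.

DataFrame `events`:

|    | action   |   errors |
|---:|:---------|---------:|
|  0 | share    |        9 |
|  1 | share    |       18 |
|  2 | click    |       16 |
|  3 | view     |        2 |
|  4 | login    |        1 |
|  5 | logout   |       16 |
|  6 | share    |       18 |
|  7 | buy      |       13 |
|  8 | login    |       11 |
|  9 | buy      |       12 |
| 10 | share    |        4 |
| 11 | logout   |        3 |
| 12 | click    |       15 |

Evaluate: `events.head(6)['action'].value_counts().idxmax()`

take first 6 rows:
   action  errors
0   share       9
1   share      18
2   click      16
3    view       2
4   login       1
5  logout      16
value_counts of action:
action
share     2
click     1
view      1
login     1
logout    1
Name: count, dtype: int64
Then the label with the largest value: share

share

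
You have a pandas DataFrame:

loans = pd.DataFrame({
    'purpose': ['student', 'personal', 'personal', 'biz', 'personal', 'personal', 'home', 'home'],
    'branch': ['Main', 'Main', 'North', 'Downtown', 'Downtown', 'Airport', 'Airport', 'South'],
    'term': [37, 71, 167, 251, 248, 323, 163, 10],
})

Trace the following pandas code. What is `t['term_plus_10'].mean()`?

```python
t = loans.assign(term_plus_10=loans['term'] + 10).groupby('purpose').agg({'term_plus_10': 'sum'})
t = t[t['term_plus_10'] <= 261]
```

add column term_plus_10 = loans['term'] + 10:
    purpose    branch  term  term_plus_10
0   student      Main    37            47
1  personal      Main    71            81
2  personal     North   167           177
3       biz  Downtown   251           261
4  personal  Downtown   248           258
5  personal   Airport   323           333
6      home   Airport   163           173
7      home     South    10            20
group by purpose, sum of term_plus_10:
          term_plus_10
purpose               
biz                261
home               193
personal           849
student             47
filter rows where term_plus_10 <= 261:
         term_plus_10
purpose              
biz               261
home              193
student            47
So mean() = 167.0.

167.0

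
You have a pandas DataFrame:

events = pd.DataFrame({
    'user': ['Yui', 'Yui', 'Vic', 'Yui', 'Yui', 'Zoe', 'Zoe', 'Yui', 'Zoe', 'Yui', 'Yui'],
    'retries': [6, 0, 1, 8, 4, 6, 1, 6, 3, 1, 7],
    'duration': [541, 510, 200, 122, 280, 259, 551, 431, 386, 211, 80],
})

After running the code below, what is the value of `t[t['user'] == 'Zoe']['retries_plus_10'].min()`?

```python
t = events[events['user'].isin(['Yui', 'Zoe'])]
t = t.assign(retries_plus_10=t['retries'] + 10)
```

filter rows where user in ['Yui', 'Zoe']:
   user  retries  duration
0   Yui        6       541
1   Yui        0       510
3   Yui        8       122
4   Yui        4       280
5   Zoe        6       259
6   Zoe        1       551
7   Yui        6       431
8   Zoe        3       386
9   Yui        1       211
10  Yui        7        80
add column retries_plus_10 = t['retries'] + 10:
   user  retries  duration  retries_plus_10
0   Yui        6       541               16
1   Yui        0       510               10
3   Yui        8       122               18
4   Yui        4       280               14
5   Zoe        6       259               16
6   Zoe        1       551               11
7   Yui        6       431               16
8   Zoe        3       386               13
9   Yui        1       211               11
10  Yui        7        80               17
filter rows where user == 'Zoe':
  user  retries  duration  retries_plus_10
5  Zoe        6       259               16
6  Zoe        1       551               11
8  Zoe        3       386               13
min of column 'retries_plus_10' → 11

11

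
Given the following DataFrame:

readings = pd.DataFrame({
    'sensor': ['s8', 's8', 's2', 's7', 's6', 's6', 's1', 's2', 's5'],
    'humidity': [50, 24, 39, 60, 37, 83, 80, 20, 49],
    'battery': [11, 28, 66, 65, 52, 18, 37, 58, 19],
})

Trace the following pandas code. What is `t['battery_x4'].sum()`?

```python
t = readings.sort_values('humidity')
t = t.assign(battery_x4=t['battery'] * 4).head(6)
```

sort by humidity:
  sensor  humidity  battery
7     s2        20       58
1     s8        24       28
4     s6        37       52
2     s2        39       66
8     s5        49       19
0     s8        50       11
3     s7        60       65
6     s1        80       37
5     s6        83       18
add column battery_x4 = t['battery'] * 4:
  sensor  humidity  battery  battery_x4
7     s2        20       58         232
1     s8        24       28         112
4     s6        37       52         208
2     s2        39       66         264
8     s5        49       19          76
0     s8        50       11          44
3     s7        60       65         260
6     s1        80       37         148
5     s6        83       18          72
take first 6 rows:
  sensor  humidity  battery  battery_x4
7     s2        20       58         232
1     s8        24       28         112
4     s6        37       52         208
2     s2        39       66         264
8     s5        49       19          76
0     s8        50       11          44
Then the sum of column 'battery_x4': 936

936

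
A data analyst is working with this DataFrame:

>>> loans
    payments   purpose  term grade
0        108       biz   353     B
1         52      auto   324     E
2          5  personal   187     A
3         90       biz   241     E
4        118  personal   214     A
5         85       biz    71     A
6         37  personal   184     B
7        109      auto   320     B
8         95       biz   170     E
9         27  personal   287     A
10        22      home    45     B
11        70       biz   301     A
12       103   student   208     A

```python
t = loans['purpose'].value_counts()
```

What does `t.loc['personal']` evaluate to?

value_counts of purpose:
purpose
biz         5
personal    4
auto        2
home        1
student     1
Name: count, dtype: int64
Taking the value at index 'personal' gives 4.

4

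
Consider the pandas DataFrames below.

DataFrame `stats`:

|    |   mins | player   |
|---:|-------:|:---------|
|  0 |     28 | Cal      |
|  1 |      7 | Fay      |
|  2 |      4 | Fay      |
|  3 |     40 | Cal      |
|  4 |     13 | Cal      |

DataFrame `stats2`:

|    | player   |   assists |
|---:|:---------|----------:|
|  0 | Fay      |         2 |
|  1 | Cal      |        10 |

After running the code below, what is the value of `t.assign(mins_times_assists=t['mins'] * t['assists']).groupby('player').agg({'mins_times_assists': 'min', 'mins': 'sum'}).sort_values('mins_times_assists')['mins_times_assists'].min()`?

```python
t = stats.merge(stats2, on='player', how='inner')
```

merge on 'player' (how='inner') → 5 rows:
   mins player  assists
0    28    Cal       10
1     7    Fay        2
2     4    Fay        2
3    40    Cal       10
4    13    Cal       10
add column mins_times_assists = t['mins'] * t['assists']:
   mins player  assists  mins_times_assists
0    28    Cal       10                 280
1     7    Fay        2                  14
2     4    Fay        2                   8
3    40    Cal       10                 400
4    13    Cal       10                 130
group by player: min(mins_times_assists), sum(mins):
        mins_times_assists  mins
player                          
Cal                    130    81
Fay                      8    11
sort by mins_times_assists:
        mins_times_assists  mins
player                          
Fay                      8    11
Cal                    130    81
Reading off the min of column 'mins_times_assists', we get 8.

8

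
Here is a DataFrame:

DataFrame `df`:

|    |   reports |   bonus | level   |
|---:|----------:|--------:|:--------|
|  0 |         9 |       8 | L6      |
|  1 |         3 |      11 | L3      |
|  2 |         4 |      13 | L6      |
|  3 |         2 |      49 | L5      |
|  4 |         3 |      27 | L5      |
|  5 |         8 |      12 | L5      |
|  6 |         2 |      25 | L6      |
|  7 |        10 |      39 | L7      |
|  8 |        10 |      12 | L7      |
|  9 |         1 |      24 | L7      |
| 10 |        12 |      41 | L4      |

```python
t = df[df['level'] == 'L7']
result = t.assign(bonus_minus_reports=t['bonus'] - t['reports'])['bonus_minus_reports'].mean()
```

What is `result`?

18.0

filter rows where level == 'L7':
   reports  bonus level
7       10     39    L7
8       10     12    L7
9        1     24    L7
add column bonus_minus_reports = t['bonus'] - t['reports']:
   reports  bonus level  bonus_minus_reports
7       10     39    L7                   29
8       10     12    L7                    2
9        1     24    L7                   23
Taking the mean of column 'bonus_minus_reports' gives 18.0.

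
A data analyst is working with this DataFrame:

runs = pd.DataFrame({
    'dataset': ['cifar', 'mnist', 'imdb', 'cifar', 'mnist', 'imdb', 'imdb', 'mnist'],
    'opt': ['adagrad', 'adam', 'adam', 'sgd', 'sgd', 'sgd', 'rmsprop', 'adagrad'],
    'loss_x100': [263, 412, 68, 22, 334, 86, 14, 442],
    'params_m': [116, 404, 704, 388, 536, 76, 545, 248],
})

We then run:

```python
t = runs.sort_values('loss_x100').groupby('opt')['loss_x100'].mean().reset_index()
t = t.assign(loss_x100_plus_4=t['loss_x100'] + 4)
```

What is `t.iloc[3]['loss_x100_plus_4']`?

sort by loss_x100:
  dataset      opt  loss_x100  params_m
6    imdb  rmsprop         14       545
3   cifar      sgd         22       388
2    imdb     adam         68       704
5    imdb      sgd         86        76
0   cifar  adagrad        263       116
4   mnist      sgd        334       536
1   mnist     adam        412       404
7   mnist  adagrad        442       248
group by opt, mean of loss_x100:
opt
adagrad    352.500000
adam       240.000000
rmsprop     14.000000
sgd        147.333333
Name: loss_x100, dtype: float64
reset_index():
       opt   loss_x100
0  adagrad  352.500000
1     adam  240.000000
2  rmsprop   14.000000
3      sgd  147.333333
add column loss_x100_plus_4 = t['loss_x100'] + 4:
       opt   loss_x100  loss_x100_plus_4
0  adagrad  352.500000        356.500000
1     adam  240.000000        244.000000
2  rmsprop   14.000000         18.000000
3      sgd  147.333333        151.333333

151.333333333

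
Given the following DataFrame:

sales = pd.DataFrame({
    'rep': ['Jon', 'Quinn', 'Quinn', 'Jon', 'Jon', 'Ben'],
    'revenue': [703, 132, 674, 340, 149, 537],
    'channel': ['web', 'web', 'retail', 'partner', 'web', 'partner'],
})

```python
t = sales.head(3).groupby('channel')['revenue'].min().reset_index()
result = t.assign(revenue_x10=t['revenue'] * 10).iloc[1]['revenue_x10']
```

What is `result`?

1320

take first 3 rows:
     rep  revenue channel
0    Jon      703     web
1  Quinn      132     web
2  Quinn      674  retail
group by channel, min of revenue:
channel
retail    674
web       132
Name: revenue, dtype: int64
reset_index():
  channel  revenue
0  retail      674
1     web      132
add column revenue_x10 = t['revenue'] * 10:
  channel  revenue  revenue_x10
0  retail      674         6740
1     web      132         1320
Reading off the value at position 1, column 'revenue_x10', we get 1320.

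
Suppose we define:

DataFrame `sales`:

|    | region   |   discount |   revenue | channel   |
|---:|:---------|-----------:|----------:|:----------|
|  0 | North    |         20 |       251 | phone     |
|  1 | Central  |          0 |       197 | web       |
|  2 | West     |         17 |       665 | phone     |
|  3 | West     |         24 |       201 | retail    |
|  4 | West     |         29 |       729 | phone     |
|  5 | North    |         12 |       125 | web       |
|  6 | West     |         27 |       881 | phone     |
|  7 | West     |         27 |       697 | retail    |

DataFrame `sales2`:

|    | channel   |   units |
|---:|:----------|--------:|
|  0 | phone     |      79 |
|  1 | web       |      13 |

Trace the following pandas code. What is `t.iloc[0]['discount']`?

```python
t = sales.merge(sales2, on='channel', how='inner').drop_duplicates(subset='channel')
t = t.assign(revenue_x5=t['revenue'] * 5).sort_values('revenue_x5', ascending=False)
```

20

merge on 'channel' (how='inner') → 6 rows:
    region  discount  revenue channel  units
0    North        20      251   phone     79
1  Central         0      197     web     13
2     West        17      665   phone     79
3     West        29      729   phone     79
4    North        12      125     web     13
5     West        27      881   phone     79
drop duplicate channel (keep=first):
    region  discount  revenue channel  units
0    North        20      251   phone     79
1  Central         0      197     web     13
add column revenue_x5 = t['revenue'] * 5:
    region  discount  revenue channel  units  revenue_x5
0    North        20      251   phone     79        1255
1  Central         0      197     web     13         985
sort by revenue_x5 descending:
    region  discount  revenue channel  units  revenue_x5
0    North        20      251   phone     79        1255
1  Central         0      197     web     13         985
So iloc[0]['discount'] = 20.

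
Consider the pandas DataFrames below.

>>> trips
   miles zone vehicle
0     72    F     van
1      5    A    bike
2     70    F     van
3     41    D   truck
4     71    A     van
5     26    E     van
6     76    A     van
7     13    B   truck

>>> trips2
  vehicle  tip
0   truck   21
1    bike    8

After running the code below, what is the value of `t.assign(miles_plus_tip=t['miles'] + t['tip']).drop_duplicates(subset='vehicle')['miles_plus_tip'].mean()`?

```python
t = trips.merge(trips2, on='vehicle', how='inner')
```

37.5

merge on 'vehicle' (how='inner') → 3 rows:
   miles zone vehicle  tip
0      5    A    bike    8
1     41    D   truck   21
2     13    B   truck   21
add column miles_plus_tip = t['miles'] + t['tip']:
   miles zone vehicle  tip  miles_plus_tip
0      5    A    bike    8              13
1     41    D   truck   21              62
2     13    B   truck   21              34
drop duplicate vehicle (keep=first):
   miles zone vehicle  tip  miles_plus_tip
0      5    A    bike    8              13
1     41    D   truck   21              62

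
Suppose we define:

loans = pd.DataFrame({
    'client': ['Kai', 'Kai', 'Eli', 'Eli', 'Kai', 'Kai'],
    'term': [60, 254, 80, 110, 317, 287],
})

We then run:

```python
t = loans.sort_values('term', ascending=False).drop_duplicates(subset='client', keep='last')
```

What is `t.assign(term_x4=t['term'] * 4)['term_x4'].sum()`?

sort by term descending:
  client  term
4    Kai   317
5    Kai   287
1    Kai   254
3    Eli   110
2    Eli    80
0    Kai    60
drop duplicate client (keep=last):
  client  term
2    Eli    80
0    Kai    60
add column term_x4 = t['term'] * 4:
  client  term  term_x4
2    Eli    80      320
0    Kai    60      240
sum of column 'term_x4' → 560

560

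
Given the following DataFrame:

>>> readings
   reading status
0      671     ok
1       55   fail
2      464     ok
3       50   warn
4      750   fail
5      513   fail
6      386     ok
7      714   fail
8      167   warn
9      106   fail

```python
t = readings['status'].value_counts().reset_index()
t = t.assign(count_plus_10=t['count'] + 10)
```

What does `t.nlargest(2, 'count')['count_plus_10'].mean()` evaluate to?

value_counts of status:
status
fail    5
ok      3
warn    2
Name: count, dtype: int64
reset_index():
  status  count
0   fail      5
1     ok      3
2   warn      2
add column count_plus_10 = t['count'] + 10:
  status  count  count_plus_10
0   fail      5             15
1     ok      3             13
2   warn      2             12
take 2 rows with largest count:
  status  count  count_plus_10
0   fail      5             15
1     ok      3             13

14.0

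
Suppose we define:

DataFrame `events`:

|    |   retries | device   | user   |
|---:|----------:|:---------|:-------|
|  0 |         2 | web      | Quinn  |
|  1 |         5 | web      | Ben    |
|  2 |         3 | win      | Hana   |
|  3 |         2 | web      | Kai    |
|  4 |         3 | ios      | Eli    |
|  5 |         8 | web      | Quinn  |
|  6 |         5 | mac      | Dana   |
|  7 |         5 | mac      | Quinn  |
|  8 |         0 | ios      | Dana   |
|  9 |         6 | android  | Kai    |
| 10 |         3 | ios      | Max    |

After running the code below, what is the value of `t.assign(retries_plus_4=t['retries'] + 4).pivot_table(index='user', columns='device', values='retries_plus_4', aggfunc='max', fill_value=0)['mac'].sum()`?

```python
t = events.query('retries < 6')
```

18

filter rows where retries < 6:
    retries device   user
0         2    web  Quinn
1         5    web    Ben
2         3    win   Hana
3         2    web    Kai
4         3    ios    Eli
6         5    mac   Dana
7         5    mac  Quinn
8         0    ios   Dana
10        3    ios    Max
add column retries_plus_4 = t['retries'] + 4:
    retries device   user  retries_plus_4
0         2    web  Quinn               6
1         5    web    Ben               9
2         3    win   Hana               7
3         2    web    Kai               6
4         3    ios    Eli               7
6         5    mac   Dana               9
7         5    mac  Quinn               9
8         0    ios   Dana               4
10        3    ios    Max               7
pivot: rows=user, cols=device, max(retries_plus_4):
device  ios  mac  web  win
user                      
Ben       0    0    9    0
Dana      4    9    0    0
Eli       7    0    0    0
Hana      0    0    0    7
Kai       0    0    6    0
Max       7    0    0    0
Quinn     0    9    6    0
Hence 18.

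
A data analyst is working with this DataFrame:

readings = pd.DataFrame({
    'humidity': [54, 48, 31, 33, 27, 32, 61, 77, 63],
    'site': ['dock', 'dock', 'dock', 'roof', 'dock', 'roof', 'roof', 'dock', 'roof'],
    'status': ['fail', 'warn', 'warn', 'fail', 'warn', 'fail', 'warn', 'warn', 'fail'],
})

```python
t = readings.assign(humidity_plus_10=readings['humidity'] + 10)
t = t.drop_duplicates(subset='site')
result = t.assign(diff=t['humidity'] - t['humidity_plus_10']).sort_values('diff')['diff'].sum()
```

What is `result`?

-20

add column humidity_plus_10 = readings['humidity'] + 10:
   humidity  site status  humidity_plus_10
0        54  dock   fail                64
1        48  dock   warn                58
2        31  dock   warn                41
3        33  roof   fail                43
4        27  dock   warn                37
5        32  roof   fail                42
6        61  roof   warn                71
7        77  dock   warn                87
8        63  roof   fail                73
drop duplicate site (keep=first):
   humidity  site status  humidity_plus_10
0        54  dock   fail                64
3        33  roof   fail                43
add column diff = t['humidity'] - t['humidity_plus_10']:
   humidity  site status  humidity_plus_10  diff
0        54  dock   fail                64   -10
3        33  roof   fail                43   -10
sort by diff:
   humidity  site status  humidity_plus_10  diff
0        54  dock   fail                64   -10
3        33  roof   fail                43   -10
Taking the sum of column 'diff' gives -20.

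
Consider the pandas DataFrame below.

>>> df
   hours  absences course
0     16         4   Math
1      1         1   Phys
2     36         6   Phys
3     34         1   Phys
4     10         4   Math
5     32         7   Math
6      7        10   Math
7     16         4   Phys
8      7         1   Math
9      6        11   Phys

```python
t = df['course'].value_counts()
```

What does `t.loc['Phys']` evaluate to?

5

value_counts of course:
course
Math    5
Phys    5
Name: count, dtype: int64
Then the value at index 'Phys': 5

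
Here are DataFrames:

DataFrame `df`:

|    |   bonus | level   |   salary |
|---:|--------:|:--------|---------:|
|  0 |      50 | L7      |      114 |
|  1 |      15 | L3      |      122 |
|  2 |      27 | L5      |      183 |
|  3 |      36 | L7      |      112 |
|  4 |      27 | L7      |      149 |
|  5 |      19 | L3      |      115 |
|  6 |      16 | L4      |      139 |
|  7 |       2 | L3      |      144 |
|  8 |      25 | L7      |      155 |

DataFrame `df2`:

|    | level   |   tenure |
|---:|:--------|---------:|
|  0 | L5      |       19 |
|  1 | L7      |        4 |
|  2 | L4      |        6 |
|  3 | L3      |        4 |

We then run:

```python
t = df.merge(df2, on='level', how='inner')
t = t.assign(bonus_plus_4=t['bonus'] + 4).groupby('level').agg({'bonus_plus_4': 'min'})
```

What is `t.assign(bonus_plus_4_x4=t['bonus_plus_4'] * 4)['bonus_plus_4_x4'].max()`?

merge on 'level' (how='inner') → 9 rows:
   bonus level  salary  tenure
0     50    L7     114       4
1     15    L3     122       4
2     27    L5     183      19
3     36    L7     112       4
4     27    L7     149       4
5     19    L3     115       4
6     16    L4     139       6
7      2    L3     144       4
8     25    L7     155       4
add column bonus_plus_4 = t['bonus'] + 4:
   bonus level  salary  tenure  bonus_plus_4
0     50    L7     114       4            54
1     15    L3     122       4            19
2     27    L5     183      19            31
3     36    L7     112       4            40
4     27    L7     149       4            31
5     19    L3     115       4            23
6     16    L4     139       6            20
7      2    L3     144       4             6
8     25    L7     155       4            29
group by level, min of bonus_plus_4:
       bonus_plus_4
level              
L3                6
L4               20
L5               31
L7               29
add column bonus_plus_4_x4 = t['bonus_plus_4'] * 4:
       bonus_plus_4  bonus_plus_4_x4
level                               
L3                6               24
L4               20               80
L5               31              124
L7               29              116
Then the max of column 'bonus_plus_4_x4': 124

124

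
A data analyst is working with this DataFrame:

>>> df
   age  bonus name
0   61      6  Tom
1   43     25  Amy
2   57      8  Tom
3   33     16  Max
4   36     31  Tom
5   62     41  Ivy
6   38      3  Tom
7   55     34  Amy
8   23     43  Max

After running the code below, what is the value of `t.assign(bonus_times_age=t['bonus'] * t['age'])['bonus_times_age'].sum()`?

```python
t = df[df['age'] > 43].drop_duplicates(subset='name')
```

4778

filter rows where age > 43:
   age  bonus name
0   61      6  Tom
2   57      8  Tom
5   62     41  Ivy
7   55     34  Amy
drop duplicate name (keep=first):
   age  bonus name
0   61      6  Tom
5   62     41  Ivy
7   55     34  Amy
add column bonus_times_age = t['bonus'] * t['age']:
   age  bonus name  bonus_times_age
0   61      6  Tom              366
5   62     41  Ivy             2542
7   55     34  Amy             1870
Taking the sum of column 'bonus_times_age' gives 4778.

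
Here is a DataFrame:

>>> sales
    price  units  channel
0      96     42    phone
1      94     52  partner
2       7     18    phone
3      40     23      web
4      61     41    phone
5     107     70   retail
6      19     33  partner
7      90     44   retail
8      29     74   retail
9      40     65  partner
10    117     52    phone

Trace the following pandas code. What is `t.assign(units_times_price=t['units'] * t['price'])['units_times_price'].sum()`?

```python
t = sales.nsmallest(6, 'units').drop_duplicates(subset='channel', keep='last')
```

9539

take 6 rows with smallest units:
   price  units  channel
2      7     18    phone
3     40     23      web
6     19     33  partner
4     61     41    phone
0     96     42    phone
7     90     44   retail
drop duplicate channel (keep=last):
   price  units  channel
3     40     23      web
6     19     33  partner
0     96     42    phone
7     90     44   retail
add column units_times_price = t['units'] * t['price']:
   price  units  channel  units_times_price
3     40     23      web                920
6     19     33  partner                627
0     96     42    phone               4032
7     90     44   retail               3960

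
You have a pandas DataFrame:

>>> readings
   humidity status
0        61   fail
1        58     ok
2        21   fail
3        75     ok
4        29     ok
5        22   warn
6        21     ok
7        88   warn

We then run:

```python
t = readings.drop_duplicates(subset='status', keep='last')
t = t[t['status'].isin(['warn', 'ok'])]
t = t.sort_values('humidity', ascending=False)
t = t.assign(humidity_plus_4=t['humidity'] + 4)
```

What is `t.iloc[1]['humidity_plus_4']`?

drop duplicate status (keep=last):
   humidity status
2        21   fail
6        21     ok
7        88   warn
filter rows where status in ['warn', 'ok']:
   humidity status
6        21     ok
7        88   warn
sort by humidity descending:
   humidity status
7        88   warn
6        21     ok
add column humidity_plus_4 = t['humidity'] + 4:
   humidity status  humidity_plus_4
7        88   warn               92
6        21     ok               25

25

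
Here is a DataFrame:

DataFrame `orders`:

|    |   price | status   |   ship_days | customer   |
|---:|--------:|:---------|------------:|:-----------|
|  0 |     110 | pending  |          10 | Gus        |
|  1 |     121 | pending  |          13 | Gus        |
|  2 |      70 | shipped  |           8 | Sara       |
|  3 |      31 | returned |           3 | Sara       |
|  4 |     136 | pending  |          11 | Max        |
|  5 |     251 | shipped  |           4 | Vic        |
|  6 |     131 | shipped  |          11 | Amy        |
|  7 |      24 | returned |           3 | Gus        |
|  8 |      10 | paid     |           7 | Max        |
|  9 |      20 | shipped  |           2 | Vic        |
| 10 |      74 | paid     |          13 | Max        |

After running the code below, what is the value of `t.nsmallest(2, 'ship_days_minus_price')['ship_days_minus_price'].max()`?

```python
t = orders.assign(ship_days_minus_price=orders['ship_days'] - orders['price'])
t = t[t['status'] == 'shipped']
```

-120

add column ship_days_minus_price = orders['ship_days'] - orders['price']:
    price    status  ship_days customer  ship_days_minus_price
0     110   pending         10      Gus                   -100
1     121   pending         13      Gus                   -108
2      70   shipped          8     Sara                    -62
3      31  returned          3     Sara                    -28
4     136   pending         11      Max                   -125
5     251   shipped          4      Vic                   -247
6     131   shipped         11      Amy                   -120
7      24  returned          3      Gus                    -21
8      10      paid          7      Max                     -3
9      20   shipped          2      Vic                    -18
10     74      paid         13      Max                    -61
filter rows where status == 'shipped':
   price   status  ship_days customer  ship_days_minus_price
2     70  shipped          8     Sara                    -62
5    251  shipped          4      Vic                   -247
6    131  shipped         11      Amy                   -120
9     20  shipped          2      Vic                    -18
take 2 rows with smallest ship_days_minus_price:
   price   status  ship_days customer  ship_days_minus_price
5    251  shipped          4      Vic                   -247
6    131  shipped         11      Amy                   -120
Then the max of column 'ship_days_minus_price': -120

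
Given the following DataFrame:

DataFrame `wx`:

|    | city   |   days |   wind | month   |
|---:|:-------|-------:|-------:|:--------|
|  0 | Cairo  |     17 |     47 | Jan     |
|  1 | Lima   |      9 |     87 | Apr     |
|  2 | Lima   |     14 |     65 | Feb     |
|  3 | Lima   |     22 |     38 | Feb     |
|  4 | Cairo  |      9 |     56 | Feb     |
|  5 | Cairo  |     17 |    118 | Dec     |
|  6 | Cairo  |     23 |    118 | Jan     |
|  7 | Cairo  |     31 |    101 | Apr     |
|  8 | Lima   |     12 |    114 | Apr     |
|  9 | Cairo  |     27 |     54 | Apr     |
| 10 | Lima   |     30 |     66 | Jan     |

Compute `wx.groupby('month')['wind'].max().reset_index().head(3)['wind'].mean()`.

99.0

group by month, max of wind:
month
Apr    114
Dec    118
Feb     65
Jan    118
Name: wind, dtype: int64
reset_index():
  month  wind
0   Apr   114
1   Dec   118
2   Feb    65
3   Jan   118
take first 3 rows:
  month  wind
0   Apr   114
1   Dec   118
2   Feb    65
Taking the mean of column 'wind' gives 99.0.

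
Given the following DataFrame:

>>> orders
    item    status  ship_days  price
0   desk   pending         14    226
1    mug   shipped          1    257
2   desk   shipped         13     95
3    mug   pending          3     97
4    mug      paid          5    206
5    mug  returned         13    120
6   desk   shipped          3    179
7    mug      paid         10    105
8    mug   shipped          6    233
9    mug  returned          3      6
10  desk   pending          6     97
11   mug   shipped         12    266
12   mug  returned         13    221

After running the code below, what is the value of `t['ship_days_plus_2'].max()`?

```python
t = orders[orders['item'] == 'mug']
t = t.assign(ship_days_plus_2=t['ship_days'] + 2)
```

filter rows where item == 'mug':
   item    status  ship_days  price
1   mug   shipped          1    257
3   mug   pending          3     97
4   mug      paid          5    206
5   mug  returned         13    120
7   mug      paid         10    105
8   mug   shipped          6    233
9   mug  returned          3      6
11  mug   shipped         12    266
12  mug  returned         13    221
add column ship_days_plus_2 = t['ship_days'] + 2:
   item    status  ship_days  price  ship_days_plus_2
1   mug   shipped          1    257                 3
3   mug   pending          3     97                 5
4   mug      paid          5    206                 7
5   mug  returned         13    120                15
7   mug      paid         10    105                12
8   mug   shipped          6    233                 8
9   mug  returned          3      6                 5
11  mug   shipped         12    266                14
12  mug  returned         13    221                15
Taking the max of column 'ship_days_plus_2' gives 15.

15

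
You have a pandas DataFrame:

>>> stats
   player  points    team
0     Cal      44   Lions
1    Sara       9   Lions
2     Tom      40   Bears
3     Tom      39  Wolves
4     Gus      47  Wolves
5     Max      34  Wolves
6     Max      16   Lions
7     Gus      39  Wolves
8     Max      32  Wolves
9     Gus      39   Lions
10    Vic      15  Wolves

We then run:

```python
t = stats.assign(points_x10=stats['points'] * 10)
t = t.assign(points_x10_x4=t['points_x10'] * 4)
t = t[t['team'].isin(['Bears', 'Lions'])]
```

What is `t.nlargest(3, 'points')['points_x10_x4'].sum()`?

4920

add column points_x10 = stats['points'] * 10:
   player  points    team  points_x10
0     Cal      44   Lions         440
1    Sara       9   Lions          90
2     Tom      40   Bears         400
3     Tom      39  Wolves         390
4     Gus      47  Wolves         470
5     Max      34  Wolves         340
6     Max      16   Lions         160
7     Gus      39  Wolves         390
8     Max      32  Wolves         320
9     Gus      39   Lions         390
10    Vic      15  Wolves         150
add column points_x10_x4 = t['points_x10'] * 4:
   player  points    team  points_x10  points_x10_x4
0     Cal      44   Lions         440           1760
1    Sara       9   Lions          90            360
2     Tom      40   Bears         400           1600
3     Tom      39  Wolves         390           1560
4     Gus      47  Wolves         470           1880
5     Max      34  Wolves         340           1360
6     Max      16   Lions         160            640
7     Gus      39  Wolves         390           1560
8     Max      32  Wolves         320           1280
9     Gus      39   Lions         390           1560
10    Vic      15  Wolves         150            600
filter rows where team in ['Bears', 'Lions']:
  player  points   team  points_x10  points_x10_x4
0    Cal      44  Lions         440           1760
1   Sara       9  Lions          90            360
2    Tom      40  Bears         400           1600
6    Max      16  Lions         160            640
9    Gus      39  Lions         390           1560
take 3 rows with largest points:
  player  points   team  points_x10  points_x10_x4
0    Cal      44  Lions         440           1760
2    Tom      40  Bears         400           1600
9    Gus      39  Lions         390           1560
Reading off the sum of column 'points_x10_x4', we get 4920.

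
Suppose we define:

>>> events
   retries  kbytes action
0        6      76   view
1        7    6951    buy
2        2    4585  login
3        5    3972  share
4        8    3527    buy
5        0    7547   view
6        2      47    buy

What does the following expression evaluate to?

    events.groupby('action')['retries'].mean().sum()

15.6666666667

group by action, mean of retries:
action
buy      5.666667
login    2.000000
share    5.000000
view     3.000000
Name: retries, dtype: float64
Taking the sum of the resulting series gives 15.6666666667.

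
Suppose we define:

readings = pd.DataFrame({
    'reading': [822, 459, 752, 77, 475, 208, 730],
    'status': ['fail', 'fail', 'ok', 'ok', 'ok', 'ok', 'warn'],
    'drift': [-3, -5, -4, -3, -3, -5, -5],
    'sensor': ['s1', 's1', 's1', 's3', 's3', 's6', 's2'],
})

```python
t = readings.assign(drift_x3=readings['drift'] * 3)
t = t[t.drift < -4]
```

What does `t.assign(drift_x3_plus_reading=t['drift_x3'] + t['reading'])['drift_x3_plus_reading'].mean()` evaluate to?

450.666666667

add column drift_x3 = readings['drift'] * 3:
   reading status  drift sensor  drift_x3
0      822   fail     -3     s1        -9
1      459   fail     -5     s1       -15
2      752     ok     -4     s1       -12
3       77     ok     -3     s3        -9
4      475     ok     -3     s3        -9
5      208     ok     -5     s6       -15
6      730   warn     -5     s2       -15
filter rows where drift < -4:
   reading status  drift sensor  drift_x3
1      459   fail     -5     s1       -15
5      208     ok     -5     s6       -15
6      730   warn     -5     s2       -15
add column drift_x3_plus_reading = t['drift_x3'] + t['reading']:
   reading status  drift sensor  drift_x3  drift_x3_plus_reading
1      459   fail     -5     s1       -15                    444
5      208     ok     -5     s6       -15                    193
6      730   warn     -5     s2       -15                    715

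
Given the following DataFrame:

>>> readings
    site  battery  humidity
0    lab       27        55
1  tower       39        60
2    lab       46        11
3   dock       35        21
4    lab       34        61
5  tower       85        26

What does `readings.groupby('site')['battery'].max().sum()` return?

166

group by site, max of battery:
site
dock     35
lab      46
tower    85
Name: battery, dtype: int64
sum of the resulting series → 166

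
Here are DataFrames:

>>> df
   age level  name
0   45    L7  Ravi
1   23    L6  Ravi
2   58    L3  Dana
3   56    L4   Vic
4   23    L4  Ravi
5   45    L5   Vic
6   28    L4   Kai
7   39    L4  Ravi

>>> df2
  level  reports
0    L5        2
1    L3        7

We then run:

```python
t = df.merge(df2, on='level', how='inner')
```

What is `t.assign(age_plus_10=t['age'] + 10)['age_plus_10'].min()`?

55

merge on 'level' (how='inner') → 2 rows:
   age level  name  reports
0   58    L3  Dana        7
1   45    L5   Vic        2
add column age_plus_10 = t['age'] + 10:
   age level  name  reports  age_plus_10
0   58    L3  Dana        7           68
1   45    L5   Vic        2           55
Finally, min of column 'age_plus_10' = 55.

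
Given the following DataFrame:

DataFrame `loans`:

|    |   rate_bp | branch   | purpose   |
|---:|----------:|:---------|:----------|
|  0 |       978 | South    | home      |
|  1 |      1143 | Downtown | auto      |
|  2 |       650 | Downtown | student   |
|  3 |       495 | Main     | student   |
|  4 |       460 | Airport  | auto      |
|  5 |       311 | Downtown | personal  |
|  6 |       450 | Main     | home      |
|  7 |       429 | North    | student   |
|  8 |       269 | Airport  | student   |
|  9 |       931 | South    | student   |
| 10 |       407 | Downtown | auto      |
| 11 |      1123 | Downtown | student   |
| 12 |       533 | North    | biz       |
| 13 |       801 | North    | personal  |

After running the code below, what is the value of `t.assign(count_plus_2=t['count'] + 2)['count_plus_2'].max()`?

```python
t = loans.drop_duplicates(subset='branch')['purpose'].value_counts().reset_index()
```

drop duplicate branch (keep=first):
   rate_bp    branch  purpose
0      978     South     home
1     1143  Downtown     auto
3      495      Main  student
4      460   Airport     auto
7      429     North  student
value_counts of purpose:
purpose
auto       2
student    2
home       1
Name: count, dtype: int64
reset_index():
   purpose  count
0     auto      2
1  student      2
2     home      1
add column count_plus_2 = t['count'] + 2:
   purpose  count  count_plus_2
0     auto      2             4
1  student      2             4
2     home      1             3
The max of column 'count_plus_2' is 4.

4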